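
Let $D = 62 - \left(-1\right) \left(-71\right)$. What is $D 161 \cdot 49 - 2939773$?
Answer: $-3010774$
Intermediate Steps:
$D = -9$ ($D = 62 - 71 = -9$)
$D 161 \cdot 49 - 2939773 = \left(-9\right) 161 \cdot 49 - 2939773 = \left(-1449\right) 49 - 2939773 = -71001 - 2939773 = -3010774$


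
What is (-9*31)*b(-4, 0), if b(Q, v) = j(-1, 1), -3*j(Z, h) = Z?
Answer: -93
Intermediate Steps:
j(Z, h) = -Z/3
b(Q, v) = ⅓ (b(Q, v) = -⅓*(-1) = ⅓)
(-9*31)*b(-4, 0) = -9*31*(⅓) = -279*⅓ = -93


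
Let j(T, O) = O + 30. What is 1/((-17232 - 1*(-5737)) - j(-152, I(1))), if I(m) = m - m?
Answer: -1/11525 ≈ -8.6768e-5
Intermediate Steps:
I(m) = 0
j(T, O) = 30 + O
1/((-17232 - 1*(-5737)) - j(-152, I(1))) = 1/((-17232 - 1*(-5737)) - (30 + 0)) = 1/((-17232 + 5737) - 1*30) = 1/(-11495 - 30) = 1/(-11525) = -1/11525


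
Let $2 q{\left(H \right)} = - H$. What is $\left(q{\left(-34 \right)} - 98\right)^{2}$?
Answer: $6561$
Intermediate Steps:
$q{\left(H \right)} = - \frac{H}{2}$ ($q{\left(H \right)} = \frac{\left(-1\right) H}{2} = - \frac{H}{2}$)
$\left(q{\left(-34 \right)} - 98\right)^{2} = \left(\left(- \frac{1}{2}\right) \left(-34\right) - 98\right)^{2} = \left(17 - 98\right)^{2} = \left(-81\right)^{2} = 6561$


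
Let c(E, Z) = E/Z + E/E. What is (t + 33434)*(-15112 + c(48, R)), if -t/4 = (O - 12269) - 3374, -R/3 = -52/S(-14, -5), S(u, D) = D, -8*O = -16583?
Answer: -34465307627/26 ≈ -1.3256e+9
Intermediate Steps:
O = 16583/8 (O = -1/8*(-16583) = 16583/8 ≈ 2072.9)
R = -156/5 (R = -(-156)/(-5) = -(-156)*(-1)/5 = -3*52/5 = -156/5 ≈ -31.200)
t = 108561/2 (t = -4*((16583/8 - 12269) - 3374) = -4*(-81569/8 - 3374) = -4*(-108561/8) = 108561/2 ≈ 54281.)
c(E, Z) = 1 + E/Z (c(E, Z) = E/Z + 1 = 1 + E/Z)
(t + 33434)*(-15112 + c(48, R)) = (108561/2 + 33434)*(-15112 + (48 - 156/5)/(-156/5)) = 175429*(-15112 - 5/156*84/5)/2 = 175429*(-15112 - 7/13)/2 = (175429/2)*(-196463/13) = -34465307627/26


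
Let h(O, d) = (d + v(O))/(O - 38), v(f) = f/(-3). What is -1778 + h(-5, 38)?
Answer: -229481/129 ≈ -1778.9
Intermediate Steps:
v(f) = -f/3 (v(f) = f*(-⅓) = -f/3)
h(O, d) = (d - O/3)/(-38 + O) (h(O, d) = (d - O/3)/(O - 38) = (d - O/3)/(-38 + O))
-1778 + h(-5, 38) = -1778 + (38 - ⅓*(-5))/(-38 - 5) = -1778 + (38 + 5/3)/(-43) = -1778 - 1/43*119/3 = -1778 - 119/129 = -229481/129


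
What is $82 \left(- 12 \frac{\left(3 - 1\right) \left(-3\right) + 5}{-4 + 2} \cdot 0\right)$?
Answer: $0$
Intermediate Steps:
$82 \left(- 12 \frac{\left(3 - 1\right) \left(-3\right) + 5}{-4 + 2} \cdot 0\right) = 82 \left(- 12 \frac{2 \left(-3\right) + 5}{-2} \cdot 0\right) = 82 \left(- 12 \left(-6 + 5\right) \left(- \frac{1}{2}\right) 0\right) = 82 \left(- 12 \left(-1\right) \left(- \frac{1}{2}\right) 0\right) = 82 \left(- 12 \cdot \frac{1}{2} \cdot 0\right) = 82 \left(\left(-12\right) 0\right) = 82 \cdot 0 = 0$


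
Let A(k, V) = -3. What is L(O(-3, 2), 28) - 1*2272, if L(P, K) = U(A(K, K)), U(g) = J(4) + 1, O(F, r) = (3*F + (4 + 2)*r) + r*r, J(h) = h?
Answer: -2267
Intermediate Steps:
O(F, r) = r² + 3*F + 6*r (O(F, r) = (3*F + 6*r) + r² = r² + 3*F + 6*r)
U(g) = 5 (U(g) = 4 + 1 = 5)
L(P, K) = 5
L(O(-3, 2), 28) - 1*2272 = 5 - 1*2272 = 5 - 2272 = -2267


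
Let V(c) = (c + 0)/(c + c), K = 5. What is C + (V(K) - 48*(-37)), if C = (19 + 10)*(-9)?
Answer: 3031/2 ≈ 1515.5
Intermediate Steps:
V(c) = ½ (V(c) = c/((2*c)) = c*(1/(2*c)) = ½)
C = -261 (C = 29*(-9) = -261)
C + (V(K) - 48*(-37)) = -261 + (½ - 48*(-37)) = -261 + (½ + 1776) = -261 + 3553/2 = 3031/2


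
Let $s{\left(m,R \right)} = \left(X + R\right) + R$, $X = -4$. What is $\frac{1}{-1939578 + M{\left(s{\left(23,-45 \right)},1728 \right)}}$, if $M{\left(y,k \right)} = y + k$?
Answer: $- \frac{1}{1937944} \approx -5.1601 \cdot 10^{-7}$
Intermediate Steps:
$s{\left(m,R \right)} = -4 + 2 R$ ($s{\left(m,R \right)} = \left(-4 + R\right) + R = -4 + 2 R$)
$M{\left(y,k \right)} = k + y$
$\frac{1}{-1939578 + M{\left(s{\left(23,-45 \right)},1728 \right)}} = \frac{1}{-1939578 + \left(1728 + \left(-4 + 2 \left(-45\right)\right)\right)} = \frac{1}{-1939578 + \left(1728 - 94\right)} = \frac{1}{-1939578 + 1634} = \frac{1}{-1937944} = - \frac{1}{1937944}$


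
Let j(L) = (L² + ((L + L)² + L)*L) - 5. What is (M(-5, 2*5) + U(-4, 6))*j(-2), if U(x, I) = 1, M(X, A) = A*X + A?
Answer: 1131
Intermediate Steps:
M(X, A) = A + A*X
j(L) = -5 + L² + L*(L + 4*L²) (j(L) = (L² + ((2*L)² + L)*L) - 5 = (L² + (4*L² + L)*L) - 5 = (L² + (L + 4*L²)*L) - 5 = (L² + L*(L + 4*L²)) - 5 = -5 + L² + L*(L + 4*L²))
(M(-5, 2*5) + U(-4, 6))*j(-2) = ((2*5)*(1 - 5) + 1)*(-5 + 2*(-2)² + 4*(-2)³) = (10*(-4) + 1)*(-5 + 2*4 + 4*(-8)) = (-40 + 1)*(-5 + 8 - 32) = -39*(-29) = 1131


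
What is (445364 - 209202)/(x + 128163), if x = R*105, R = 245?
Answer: 118081/76944 ≈ 1.5346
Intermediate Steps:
x = 25725 (x = 245*105 = 25725)
(445364 - 209202)/(x + 128163) = (445364 - 209202)/(25725 + 128163) = 236162/153888 = 236162*(1/153888) = 118081/76944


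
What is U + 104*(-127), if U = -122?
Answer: -13330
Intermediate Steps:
U + 104*(-127) = -122 + 104*(-127) = -122 - 13208 = -13330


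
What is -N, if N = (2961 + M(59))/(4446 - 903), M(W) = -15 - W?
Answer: -2887/3543 ≈ -0.81485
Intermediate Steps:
N = 2887/3543 (N = (2961 + (-15 - 1*59))/(4446 - 903) = (2961 + (-15 - 59))/3543 = (2961 - 74)*(1/3543) = 2887*(1/3543) = 2887/3543 ≈ 0.81485)
-N = -1*2887/3543 = -2887/3543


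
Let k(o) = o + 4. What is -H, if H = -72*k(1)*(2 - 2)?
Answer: 0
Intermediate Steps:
k(o) = 4 + o
H = 0 (H = -72*(4 + 1)*(2 - 2) = -360*0 = -72*0 = 0)
-H = -1*0 = 0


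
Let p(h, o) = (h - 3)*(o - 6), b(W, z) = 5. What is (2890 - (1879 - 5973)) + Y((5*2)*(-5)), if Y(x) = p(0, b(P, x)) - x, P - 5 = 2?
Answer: 7037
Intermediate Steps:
P = 7 (P = 5 + 2 = 7)
p(h, o) = (-6 + o)*(-3 + h) (p(h, o) = (-3 + h)*(-6 + o) = (-6 + o)*(-3 + h))
Y(x) = 3 - x (Y(x) = (18 - 6*0 - 3*5 + 0*5) - x = (18 + 0 - 15 + 0) - x = 3 - x)
(2890 - (1879 - 5973)) + Y((5*2)*(-5)) = (2890 - (1879 - 5973)) + (3 - 5*2*(-5)) = (2890 - 1*(-4094)) + (3 - 10*(-5)) = (2890 + 4094) + (3 - 1*(-50)) = 6984 + (3 + 50) = 6984 + 53 = 7037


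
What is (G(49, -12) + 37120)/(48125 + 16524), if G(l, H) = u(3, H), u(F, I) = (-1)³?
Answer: 37119/64649 ≈ 0.57416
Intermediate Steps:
u(F, I) = -1
G(l, H) = -1
(G(49, -12) + 37120)/(48125 + 16524) = (-1 + 37120)/(48125 + 16524) = 37119/64649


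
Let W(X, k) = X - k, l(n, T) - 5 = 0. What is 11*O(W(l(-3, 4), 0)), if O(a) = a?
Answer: 55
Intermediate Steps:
l(n, T) = 5 (l(n, T) = 5 + 0 = 5)
11*O(W(l(-3, 4), 0)) = 11*(5 - 1*0) = 11*(5 + 0) = 11*5 = 55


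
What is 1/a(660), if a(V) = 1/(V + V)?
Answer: 1320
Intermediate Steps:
a(V) = 1/(2*V)
1/a(660) = 1/((1/2)/660) = 1/((1/2)*(1/660)) = 1/(1/1320) = 1320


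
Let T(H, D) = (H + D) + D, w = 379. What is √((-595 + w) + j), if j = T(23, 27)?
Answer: I*√139 ≈ 11.79*I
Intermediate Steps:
T(H, D) = H + 2*D (T(H, D) = (D + H) + D = H + 2*D)
j = 77 (j = 23 + 2*27 = 23 + 54 = 77)
√((-595 + w) + j) = √((-595 + 379) + 77) = √(-216 + 77) = √(-139) = I*√139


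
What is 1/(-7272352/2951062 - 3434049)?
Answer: -1475531/5067049391195 ≈ -2.9120e-7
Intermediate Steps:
1/(-7272352/2951062 - 3434049) = 1/(-7272352*1/2951062 - 3434049) = 1/(-3636176/1475531 - 3434049) = 1/(-5067049391195/1475531) = -1475531/5067049391195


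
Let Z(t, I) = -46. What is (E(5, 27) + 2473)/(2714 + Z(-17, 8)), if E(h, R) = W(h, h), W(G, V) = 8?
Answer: 2481/2668 ≈ 0.92991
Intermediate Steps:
E(h, R) = 8
(E(5, 27) + 2473)/(2714 + Z(-17, 8)) = (8 + 2473)/(2714 - 46) = 2481/2668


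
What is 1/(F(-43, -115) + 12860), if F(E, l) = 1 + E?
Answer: 1/12818 ≈ 7.8015e-5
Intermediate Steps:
1/(F(-43, -115) + 12860) = 1/((1 - 43) + 12860) = 1/(-42 + 12860) = 1/12818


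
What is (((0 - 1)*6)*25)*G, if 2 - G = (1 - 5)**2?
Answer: 2100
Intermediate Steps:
G = -14 (G = 2 - (1 - 5)**2 = 2 - 1*(-4)**2 = 2 - 1*16 = 2 - 16 = -14)
(((0 - 1)*6)*25)*G = (((0 - 1)*6)*25)*(-14) = (-1*6*25)*(-14) = -6*25*(-14) = -150*(-14) = 2100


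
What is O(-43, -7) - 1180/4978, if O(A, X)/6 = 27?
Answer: 402628/2489 ≈ 161.76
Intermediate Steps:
O(A, X) = 162 (O(A, X) = 6*27 = 162)
O(-43, -7) - 1180/4978 = 162 - 1180/4978 = 162 - 1*590/2489 = 162 - 590/2489 = 402628/2489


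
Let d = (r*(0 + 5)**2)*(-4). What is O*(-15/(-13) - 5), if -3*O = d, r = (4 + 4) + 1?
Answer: -15000/13 ≈ -1153.8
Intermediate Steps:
r = 9 (r = 8 + 1 = 9)
d = -900 (d = (9*(0 + 5)**2)*(-4) = (9*5**2)*(-4) = (9*25)*(-4) = 225*(-4) = -900)
O = 300 (O = -1/3*(-900) = 300)
O*(-15/(-13) - 5) = 300*(-15/(-13) - 5) = 300*(-15*(-1/13) - 5) = 300*(15/13 - 5) = 300*(-50/13) = -15000/13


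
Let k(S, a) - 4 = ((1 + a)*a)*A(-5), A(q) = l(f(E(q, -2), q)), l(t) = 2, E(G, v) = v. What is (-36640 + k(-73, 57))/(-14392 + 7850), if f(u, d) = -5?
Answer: 15012/3271 ≈ 4.5894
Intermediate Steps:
A(q) = 2
k(S, a) = 4 + 2*a*(1 + a) (k(S, a) = 4 + ((1 + a)*a)*2 = 4 + (a*(1 + a))*2 = 4 + 2*a*(1 + a))
(-36640 + k(-73, 57))/(-14392 + 7850) = (-36640 + (4 + 2*57 + 2*57**2))/(-14392 + 7850) = (-36640 + (4 + 114 + 2*3249))/(-6542) = (-36640 + (4 + 114 + 6498))*(-1/6542) = (-36640 + 6616)*(-1/6542) = -30024*(-1/6542) = 15012/3271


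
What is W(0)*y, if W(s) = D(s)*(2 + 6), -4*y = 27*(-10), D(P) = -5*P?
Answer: 0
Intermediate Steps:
y = 135/2 (y = -27*(-10)/4 = -¼*(-270) = 135/2 ≈ 67.500)
W(s) = -40*s (W(s) = (-5*s)*(2 + 6) = -5*s*8 = -40*s)
W(0)*y = -40*0*(135/2) = 0*(135/2) = 0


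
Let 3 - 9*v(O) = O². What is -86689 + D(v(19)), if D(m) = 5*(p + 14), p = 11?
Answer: -86564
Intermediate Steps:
v(O) = ⅓ - O²/9
D(m) = 125 (D(m) = 5*(11 + 14) = 5*25 = 125)
-86689 + D(v(19)) = -86689 + 125 = -86564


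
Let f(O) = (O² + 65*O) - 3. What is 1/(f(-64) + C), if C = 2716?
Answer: 1/2649 ≈ 0.00037750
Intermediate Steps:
f(O) = -3 + O² + 65*O
1/(f(-64) + C) = 1/((-3 + (-64)² + 65*(-64)) + 2716) = 1/((-3 + 4096 - 4160) + 2716) = 1/(-67 + 2716) = 1/2649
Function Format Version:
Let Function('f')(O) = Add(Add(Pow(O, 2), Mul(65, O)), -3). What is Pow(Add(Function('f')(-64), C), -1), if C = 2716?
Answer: Rational(1, 2649) ≈ 0.00037750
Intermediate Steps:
Function('f')(O) = Add(-3, Pow(O, 2), Mul(65, O))
Pow(Add(Function('f')(-64), C), -1) = Pow(Add(Add(-3, Pow(-64, 2), Mul(65, -64)), 2716), -1) = Pow(Add(Add(-3, 4096, -4160), 2716), -1) = Pow(Add(-67, 2716), -1) = Pow(2649, -1) = Rational(1, 2649)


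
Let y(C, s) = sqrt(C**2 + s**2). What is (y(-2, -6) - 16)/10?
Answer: -8/5 + sqrt(10)/5 ≈ -0.96754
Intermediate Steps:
(y(-2, -6) - 16)/10 = (sqrt((-2)**2 + (-6)**2) - 16)/10 = (sqrt(4 + 36) - 16)/10 = (sqrt(40) - 16)/10 = (2*sqrt(10) - 16)/10 = (-16 + 2*sqrt(10))/10 = -8/5 + sqrt(10)/5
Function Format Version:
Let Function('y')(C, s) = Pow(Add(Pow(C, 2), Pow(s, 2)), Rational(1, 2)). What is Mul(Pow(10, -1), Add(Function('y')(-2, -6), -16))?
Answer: Add(Rational(-8, 5), Mul(Rational(1, 5), Pow(10, Rational(1, 2)))) ≈ -0.96754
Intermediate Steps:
Mul(Pow(10, -1), Add(Function('y')(-2, -6), -16)) = Mul(Pow(10, -1), Add(Pow(Add(Pow(-2, 2), Pow(-6, 2)), Rational(1, 2)), -16)) = Mul(Rational(1, 10), Add(Pow(Add(4, 36), Rational(1, 2)), -16)) = Mul(Rational(1, 10), Add(Pow(40, Rational(1, 2)), -16)) = Mul(Rational(1, 10), Add(Mul(2, Pow(10, Rational(1, 2))), -16)) = Mul(Rational(1, 10), Add(-16, Mul(2, Pow(10, Rational(1, 2))))) = Add(Rational(-8, 5), Mul(Rational(1, 5), Pow(10, Rational(1, 2))))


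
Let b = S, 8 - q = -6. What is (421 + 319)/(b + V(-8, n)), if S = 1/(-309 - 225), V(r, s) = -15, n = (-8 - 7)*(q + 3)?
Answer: -395160/8011 ≈ -49.327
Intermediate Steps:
q = 14 (q = 8 - 1*(-6) = 8 + 6 = 14)
n = -255 (n = (-8 - 7)*(14 + 3) = -15*17 = -255)
S = -1/534 (S = 1/(-534) = -1/534 ≈ -0.0018727)
b = -1/534 ≈ -0.0018727
(421 + 319)/(b + V(-8, n)) = (421 + 319)/(-1/534 - 15) = 740/(-8011/534) = 740*(-534/8011) = -395160/8011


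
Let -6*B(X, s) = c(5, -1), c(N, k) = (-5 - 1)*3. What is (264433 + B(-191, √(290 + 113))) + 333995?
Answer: 598431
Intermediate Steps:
c(N, k) = -18 (c(N, k) = -6*3 = -18)
B(X, s) = 3 (B(X, s) = -⅙*(-18) = 3)
(264433 + B(-191, √(290 + 113))) + 333995 = (264433 + 3) + 333995 = 264436 + 333995 = 598431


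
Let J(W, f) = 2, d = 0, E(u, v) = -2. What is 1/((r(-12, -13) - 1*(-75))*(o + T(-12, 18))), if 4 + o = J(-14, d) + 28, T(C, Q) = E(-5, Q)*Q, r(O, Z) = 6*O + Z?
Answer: 1/100 ≈ 0.010000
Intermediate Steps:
r(O, Z) = Z + 6*O
T(C, Q) = -2*Q
o = 26 (o = -4 + (2 + 28) = -4 + 30 = 26)
1/((r(-12, -13) - 1*(-75))*(o + T(-12, 18))) = 1/(((-13 + 6*(-12)) - 1*(-75))*(26 - 2*18)) = 1/(((-13 - 72) + 75)*(26 - 36)) = 1/((-85 + 75)*(-10)) = 1/(-10*(-10)) = 1/100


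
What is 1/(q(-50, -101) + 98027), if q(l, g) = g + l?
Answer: 1/97876 ≈ 1.0217e-5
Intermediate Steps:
1/(q(-50, -101) + 98027) = 1/((-101 - 50) + 98027) = 1/(-151 + 98027) = 1/97876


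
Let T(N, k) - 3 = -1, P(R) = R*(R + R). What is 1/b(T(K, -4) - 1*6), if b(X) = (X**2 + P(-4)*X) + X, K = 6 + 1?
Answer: -1/116 ≈ -0.0086207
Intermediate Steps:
K = 7
P(R) = 2*R**2 (P(R) = R*(2*R) = 2*R**2)
T(N, k) = 2 (T(N, k) = 3 - 1 = 2)
b(X) = X**2 + 33*X (b(X) = (X**2 + (2*(-4)**2)*X) + X = (X**2 + (2*16)*X) + X = (X**2 + 32*X) + X = X**2 + 33*X)
1/b(T(K, -4) - 1*6) = 1/((2 - 1*6)*(33 + (2 - 1*6))) = 1/((2 - 6)*(33 + (2 - 6))) = 1/(-4*(33 - 4)) = 1/(-4*29) = 1/(-116) = -1/116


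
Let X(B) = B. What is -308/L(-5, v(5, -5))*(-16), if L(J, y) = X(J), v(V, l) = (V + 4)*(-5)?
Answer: -4928/5 ≈ -985.60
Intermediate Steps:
v(V, l) = -20 - 5*V (v(V, l) = (4 + V)*(-5) = -20 - 5*V)
L(J, y) = J
-308/L(-5, v(5, -5))*(-16) = -308/(-5)*(-16) = -308*(-⅕)*(-16) = (308/5)*(-16) = -4928/5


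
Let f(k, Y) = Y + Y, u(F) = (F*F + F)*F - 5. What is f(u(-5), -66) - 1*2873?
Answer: -3005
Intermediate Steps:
u(F) = -5 + F*(F + F**2) (u(F) = (F**2 + F)*F - 5 = (F + F**2)*F - 5 = F*(F + F**2) - 5 = -5 + F*(F + F**2))
f(k, Y) = 2*Y
f(u(-5), -66) - 1*2873 = 2*(-66) - 1*2873 = -132 - 2873 = -3005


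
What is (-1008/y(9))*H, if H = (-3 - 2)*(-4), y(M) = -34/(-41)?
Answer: -413280/17 ≈ -24311.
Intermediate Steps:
y(M) = 34/41 (y(M) = -34*(-1/41) = 34/41)
H = 20 (H = -5*(-4) = 20)
(-1008/y(9))*H = -1008/34/41*20 = -1008*41/34*20 = -20664/17*20 = -413280/17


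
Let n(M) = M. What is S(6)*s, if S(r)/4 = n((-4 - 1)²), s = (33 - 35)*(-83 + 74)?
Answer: 1800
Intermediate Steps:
s = 18 (s = -2*(-9) = 18)
S(r) = 100 (S(r) = 4*(-4 - 1)² = 4*(-5)² = 4*25 = 100)
S(6)*s = 100*18 = 1800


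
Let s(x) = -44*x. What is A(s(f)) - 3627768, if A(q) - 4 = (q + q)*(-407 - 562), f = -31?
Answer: -6271196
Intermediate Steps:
A(q) = 4 - 1938*q (A(q) = 4 + (q + q)*(-407 - 562) = 4 + (2*q)*(-969) = 4 - 1938*q)
A(s(f)) - 3627768 = (4 - (-85272)*(-31)) - 3627768 = (4 - 1938*1364) - 3627768 = (4 - 2643432) - 3627768 = -2643428 - 3627768 = -6271196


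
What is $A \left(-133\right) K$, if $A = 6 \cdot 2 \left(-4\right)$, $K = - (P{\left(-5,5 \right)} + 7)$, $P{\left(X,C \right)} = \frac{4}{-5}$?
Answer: $- \frac{197904}{5} \approx -39581.0$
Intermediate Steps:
$P{\left(X,C \right)} = - \frac{4}{5}$ ($P{\left(X,C \right)} = 4 \left(- \frac{1}{5}\right) = - \frac{4}{5}$)
$K = - \frac{31}{5}$ ($K = - (- \frac{4}{5} + 7) = \left(-1\right) \frac{31}{5} = - \frac{31}{5} \approx -6.2$)
$A = -48$ ($A = 12 \left(-4\right) = -48$)
$A \left(-133\right) K = \left(-48\right) \left(-133\right) \left(- \frac{31}{5}\right) = 6384 \left(- \frac{31}{5}\right) = - \frac{197904}{5}$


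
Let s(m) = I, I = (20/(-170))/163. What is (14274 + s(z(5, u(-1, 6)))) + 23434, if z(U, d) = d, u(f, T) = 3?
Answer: 104488866/2771 ≈ 37708.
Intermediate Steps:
I = -2/2771 (I = (20*(-1/170))*(1/163) = -2/17*1/163 = -2/2771 ≈ -0.00072176)
s(m) = -2/2771
(14274 + s(z(5, u(-1, 6)))) + 23434 = (14274 - 2/2771) + 23434 = 39553252/2771 + 23434 = 104488866/2771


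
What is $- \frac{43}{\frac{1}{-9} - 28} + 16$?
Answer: $\frac{4435}{253} \approx 17.53$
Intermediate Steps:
$- \frac{43}{\frac{1}{-9} - 28} + 16 = - \frac{43}{- \frac{1}{9} - 28} + 16 = - \frac{43}{- \frac{253}{9}} + 16 = \left(-43\right) \left(- \frac{9}{253}\right) + 16 = \frac{387}{253} + 16 = \frac{4435}{253}$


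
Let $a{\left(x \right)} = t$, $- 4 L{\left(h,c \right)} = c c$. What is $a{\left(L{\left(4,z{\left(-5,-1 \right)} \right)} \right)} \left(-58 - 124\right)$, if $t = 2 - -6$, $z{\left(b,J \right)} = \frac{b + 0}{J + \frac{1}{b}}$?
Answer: $-1456$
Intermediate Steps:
$z{\left(b,J \right)} = \frac{b}{J + \frac{1}{b}}$
$L{\left(h,c \right)} = - \frac{c^{2}}{4}$ ($L{\left(h,c \right)} = - \frac{c c}{4} = - \frac{c^{2}}{4}$)
$t = 8$ ($t = 2 + 6 = 8$)
$a{\left(x \right)} = 8$
$a{\left(L{\left(4,z{\left(-5,-1 \right)} \right)} \right)} \left(-58 - 124\right) = 8 \left(-58 - 124\right) = 8 \left(-182\right) = -1456$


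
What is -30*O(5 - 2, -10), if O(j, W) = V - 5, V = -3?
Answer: 240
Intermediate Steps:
O(j, W) = -8 (O(j, W) = -3 - 5 = -8)
-30*O(5 - 2, -10) = -30*(-8) = 240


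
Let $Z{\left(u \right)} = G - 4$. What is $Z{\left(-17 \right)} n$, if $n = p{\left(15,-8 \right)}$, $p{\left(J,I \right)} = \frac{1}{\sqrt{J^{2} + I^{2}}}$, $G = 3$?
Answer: $- \frac{1}{17} \approx -0.058824$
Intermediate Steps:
$Z{\left(u \right)} = -1$ ($Z{\left(u \right)} = 3 - 4 = -1$)
$p{\left(J,I \right)} = \frac{1}{\sqrt{I^{2} + J^{2}}}$
$n = \frac{1}{17}$ ($n = \frac{1}{\sqrt{\left(-8\right)^{2} + 15^{2}}} = \frac{1}{\sqrt{64 + 225}} = \frac{1}{\sqrt{289}} = \frac{1}{17} \approx 0.058824$)
$Z{\left(-17 \right)} n = \left(-1\right) \frac{1}{17} = - \frac{1}{17}$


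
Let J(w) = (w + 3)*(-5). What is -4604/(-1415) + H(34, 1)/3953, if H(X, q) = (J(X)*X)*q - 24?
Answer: 9265302/5593495 ≈ 1.6564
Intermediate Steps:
J(w) = -15 - 5*w (J(w) = (3 + w)*(-5) = -15 - 5*w)
H(X, q) = -24 + X*q*(-15 - 5*X) (H(X, q) = ((-15 - 5*X)*X)*q - 24 = (X*(-15 - 5*X))*q - 24 = X*q*(-15 - 5*X) - 24 = -24 + X*q*(-15 - 5*X))
-4604/(-1415) + H(34, 1)/3953 = -4604/(-1415) + (-24 - 5*34*1*(3 + 34))/3953 = -4604*(-1/1415) + (-24 - 5*34*1*37)*(1/3953) = 4604/1415 + (-24 - 6290)*(1/3953) = 4604/1415 - 6314*1/3953 = 4604/1415 - 6314/3953 = 9265302/5593495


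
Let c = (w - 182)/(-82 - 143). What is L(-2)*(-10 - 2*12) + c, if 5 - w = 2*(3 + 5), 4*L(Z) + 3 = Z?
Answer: 19511/450 ≈ 43.358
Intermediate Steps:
L(Z) = -¾ + Z/4
w = -11 (w = 5 - 2*(3 + 5) = 5 - 2*8 = 5 - 1*16 = 5 - 16 = -11)
c = 193/225 (c = (-11 - 182)/(-82 - 143) = -193/(-225) = -193*(-1/225) = 193/225 ≈ 0.85778)
L(-2)*(-10 - 2*12) + c = (-¾ + (¼)*(-2))*(-10 - 2*12) + 193/225 = (-¾ - ½)*(-10 - 24) + 193/225 = -5/4*(-34) + 193/225 = 85/2 + 193/225 = 19511/450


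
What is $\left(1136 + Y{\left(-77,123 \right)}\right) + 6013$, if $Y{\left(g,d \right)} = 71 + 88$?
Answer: $7308$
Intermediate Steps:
$Y{\left(g,d \right)} = 159$
$\left(1136 + Y{\left(-77,123 \right)}\right) + 6013 = \left(1136 + 159\right) + 6013 = 1295 + 6013 = 7308$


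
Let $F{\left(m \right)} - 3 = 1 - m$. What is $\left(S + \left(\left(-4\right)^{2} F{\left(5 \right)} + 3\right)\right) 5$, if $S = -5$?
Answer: $-90$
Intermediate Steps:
$F{\left(m \right)} = 4 - m$ ($F{\left(m \right)} = 3 - \left(-1 + m\right) = 4 - m$)
$\left(S + \left(\left(-4\right)^{2} F{\left(5 \right)} + 3\right)\right) 5 = \left(-5 + \left(\left(-4\right)^{2} \left(4 - 5\right) + 3\right)\right) 5 = \left(-5 + \left(16 \left(4 - 5\right) + 3\right)\right) 5 = \left(-5 + \left(16 \left(-1\right) + 3\right)\right) 5 = \left(-5 + \left(-16 + 3\right)\right) 5 = \left(-5 - 13\right) 5 = \left(-18\right) 5 = -90$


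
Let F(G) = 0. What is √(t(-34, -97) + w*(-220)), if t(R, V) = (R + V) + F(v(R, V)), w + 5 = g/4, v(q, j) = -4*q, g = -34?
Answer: √2839 ≈ 53.282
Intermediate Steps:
w = -27/2 (w = -5 - 34/4 = -5 - 34*¼ = -5 - 17/2 = -27/2 ≈ -13.500)
t(R, V) = R + V (t(R, V) = (R + V) + 0 = R + V)
√(t(-34, -97) + w*(-220)) = √((-34 - 97) - 27/2*(-220)) = √(-131 + 2970) = √2839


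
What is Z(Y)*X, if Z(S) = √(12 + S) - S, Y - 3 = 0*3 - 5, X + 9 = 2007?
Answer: 3996 + 1998*√10 ≈ 10314.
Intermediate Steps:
X = 1998 (X = -9 + 2007 = 1998)
Y = -2 (Y = 3 + (0*3 - 5) = 3 + (0 - 5) = 3 - 5 = -2)
Z(Y)*X = (√(12 - 2) - 1*(-2))*1998 = (√10 + 2)*1998 = (2 + √10)*1998 = 3996 + 1998*√10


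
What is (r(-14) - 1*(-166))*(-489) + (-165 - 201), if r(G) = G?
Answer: -74694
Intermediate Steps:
(r(-14) - 1*(-166))*(-489) + (-165 - 201) = (-14 - 1*(-166))*(-489) + (-165 - 201) = (-14 + 166)*(-489) - 366 = 152*(-489) - 366 = -74328 - 366 = -74694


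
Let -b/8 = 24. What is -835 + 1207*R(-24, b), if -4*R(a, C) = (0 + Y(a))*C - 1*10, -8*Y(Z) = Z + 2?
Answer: 323013/2 ≈ 1.6151e+5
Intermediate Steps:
Y(Z) = -¼ - Z/8 (Y(Z) = -(Z + 2)/8 = -(2 + Z)/8 = -¼ - Z/8)
b = -192 (b = -8*24 = -192)
R(a, C) = 5/2 - C*(-¼ - a/8)/4 (R(a, C) = -((0 + (-¼ - a/8))*C - 1*10)/4 = -((-¼ - a/8)*C - 10)/4 = -(C*(-¼ - a/8) - 10)/4 = -(-10 + C*(-¼ - a/8))/4 = 5/2 - C*(-¼ - a/8)/4)
-835 + 1207*R(-24, b) = -835 + 1207*(5/2 + (1/32)*(-192)*(2 - 24)) = -835 + 1207*(5/2 + (1/32)*(-192)*(-22)) = -835 + 1207*(5/2 + 132) = -835 + 1207*(269/2) = -835 + 324683/2 = 323013/2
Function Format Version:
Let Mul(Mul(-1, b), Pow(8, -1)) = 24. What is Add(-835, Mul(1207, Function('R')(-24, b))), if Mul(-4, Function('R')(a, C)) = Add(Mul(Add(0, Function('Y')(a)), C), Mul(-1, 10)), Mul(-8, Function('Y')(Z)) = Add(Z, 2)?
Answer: Rational(323013, 2) ≈ 1.6151e+5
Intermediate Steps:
Function('Y')(Z) = Add(Rational(-1, 4), Mul(Rational(-1, 8), Z)) (Function('Y')(Z) = Mul(Rational(-1, 8), Add(Z, 2)) = Mul(Rational(-1, 8), Add(2, Z)) = Add(Rational(-1, 4), Mul(Rational(-1, 8), Z)))
b = -192 (b = Mul(-8, 24) = -192)
Function('R')(a, C) = Add(Rational(5, 2), Mul(Rational(-1, 4), C, Add(Rational(-1, 4), Mul(Rational(-1, 8), a)))) (Function('R')(a, C) = Mul(Rational(-1, 4), Add(Mul(Add(0, Add(Rational(-1, 4), Mul(Rational(-1, 8), a))), C), Mul(-1, 10))) = Mul(Rational(-1, 4), Add(Mul(Add(Rational(-1, 4), Mul(Rational(-1, 8), a)), C), -10)) = Mul(Rational(-1, 4), Add(Mul(C, Add(Rational(-1, 4), Mul(Rational(-1, 8), a))), -10)) = Mul(Rational(-1, 4), Add(-10, Mul(C, Add(Rational(-1, 4), Mul(Rational(-1, 8), a))))) = Add(Rational(5, 2), Mul(Rational(-1, 4), C, Add(Rational(-1, 4), Mul(Rational(-1, 8), a)))))
Add(-835, Mul(1207, Function('R')(-24, b))) = Add(-835, Mul(1207, Add(Rational(5, 2), Mul(Rational(1, 32), -192, Add(2, -24))))) = Add(-835, Mul(1207, Add(Rational(5, 2), Mul(Rational(1, 32), -192, -22)))) = Add(-835, Mul(1207, Add(Rational(5, 2), 132))) = Add(-835, Mul(1207, Rational(269, 2))) = Add(-835, Rational(324683, 2)) = Rational(323013, 2)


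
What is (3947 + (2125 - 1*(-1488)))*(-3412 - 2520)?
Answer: -44845920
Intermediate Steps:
(3947 + (2125 - 1*(-1488)))*(-3412 - 2520) = (3947 + (2125 + 1488))*(-5932) = (3947 + 3613)*(-5932) = 7560*(-5932) = -44845920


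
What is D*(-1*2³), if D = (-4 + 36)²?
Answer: -8192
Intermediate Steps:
D = 1024 (D = 32² = 1024)
D*(-1*2³) = 1024*(-1*2³) = 1024*(-1*8) = 1024*(-8) = -8192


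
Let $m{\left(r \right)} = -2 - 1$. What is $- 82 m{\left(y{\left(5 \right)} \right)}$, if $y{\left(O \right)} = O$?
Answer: $246$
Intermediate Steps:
$m{\left(r \right)} = -3$
$- 82 m{\left(y{\left(5 \right)} \right)} = \left(-82\right) \left(-3\right) = 246$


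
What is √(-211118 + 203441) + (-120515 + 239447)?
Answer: 118932 + 3*I*√853 ≈ 1.1893e+5 + 87.619*I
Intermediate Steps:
√(-211118 + 203441) + (-120515 + 239447) = √(-7677) + 118932 = 3*I*√853 + 118932 = 118932 + 3*I*√853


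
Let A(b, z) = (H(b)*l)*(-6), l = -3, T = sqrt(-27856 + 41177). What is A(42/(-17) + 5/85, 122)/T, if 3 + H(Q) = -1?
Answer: -72*sqrt(13321)/13321 ≈ -0.62383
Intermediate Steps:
H(Q) = -4 (H(Q) = -3 - 1 = -4)
T = sqrt(13321) ≈ 115.42
A(b, z) = -72 (A(b, z) = -4*(-3)*(-6) = 12*(-6) = -72)
A(42/(-17) + 5/85, 122)/T = -72*sqrt(13321)/13321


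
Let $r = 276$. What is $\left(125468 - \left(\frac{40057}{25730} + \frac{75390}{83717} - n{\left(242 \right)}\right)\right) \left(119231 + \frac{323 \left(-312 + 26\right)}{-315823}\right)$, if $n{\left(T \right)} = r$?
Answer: $\frac{10199202951061361810385261}{680294872761430} \approx 1.4992 \cdot 10^{10}$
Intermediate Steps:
$n{\left(T \right)} = 276$
$\left(125468 - \left(\frac{40057}{25730} + \frac{75390}{83717} - n{\left(242 \right)}\right)\right) \left(119231 + \frac{323 \left(-312 + 26\right)}{-315823}\right) = \left(125468 - \left(-276 + \frac{40057}{25730} + \frac{75390}{83717}\right)\right) \left(119231 + \frac{323 \left(-312 + 26\right)}{-315823}\right) = \left(125468 - \left(-276 + \frac{40057}{25730} + \frac{75390}{83717}\right)\right) \left(119231 + 323 \left(-286\right) \left(- \frac{1}{315823}\right)\right) = \left(125468 + \left(276 - \left(\frac{40057}{25730} + \frac{75390}{83717}\right)\right)\right) \left(119231 - - \frac{92378}{315823}\right) = \left(125468 + \left(276 - \frac{5293236569}{2154038410}\right)\right) \left(119231 + \frac{92378}{315823}\right) = \left(125468 + \left(276 - \frac{5293236569}{2154038410}\right)\right) \frac{37655984491}{315823} = \left(125468 + \frac{589221364591}{2154038410}\right) \frac{37655984491}{315823} = \frac{270852112590471}{2154038410} \cdot \frac{37655984491}{315823} = \frac{10199202951061361810385261}{680294872761430}$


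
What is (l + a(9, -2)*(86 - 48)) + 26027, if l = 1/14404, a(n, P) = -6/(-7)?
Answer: 2627534475/100828 ≈ 26060.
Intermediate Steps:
a(n, P) = 6/7 (a(n, P) = -6*(-⅐) = 6/7)
l = 1/14404 ≈ 6.9425e-5
(l + a(9, -2)*(86 - 48)) + 26027 = (1/14404 + 6*(86 - 48)/7) + 26027 = (1/14404 + (6/7)*38) + 26027 = (1/14404 + 228/7) + 26027 = 3284119/100828 + 26027 = 2627534475/100828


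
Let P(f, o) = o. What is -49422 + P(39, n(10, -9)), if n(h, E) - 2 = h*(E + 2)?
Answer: -49490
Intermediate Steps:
n(h, E) = 2 + h*(2 + E) (n(h, E) = 2 + h*(E + 2) = 2 + h*(2 + E))
-49422 + P(39, n(10, -9)) = -49422 + (2 + 2*10 - 9*10) = -49422 + (2 + 20 - 90) = -49422 - 68 = -49490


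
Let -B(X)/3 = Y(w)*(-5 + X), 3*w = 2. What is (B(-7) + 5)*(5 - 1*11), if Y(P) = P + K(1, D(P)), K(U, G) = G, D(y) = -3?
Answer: 474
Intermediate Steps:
w = 2/3 (w = (1/3)*2 = 2/3 ≈ 0.66667)
Y(P) = -3 + P (Y(P) = P - 3 = -3 + P)
B(X) = -35 + 7*X (B(X) = -3*(-3 + 2/3)*(-5 + X) = -(-7)*(-5 + X) = -3*(35/3 - 7*X/3) = -35 + 7*X)
(B(-7) + 5)*(5 - 1*11) = ((-35 + 7*(-7)) + 5)*(5 - 1*11) = ((-35 - 49) + 5)*(5 - 11) = (-84 + 5)*(-6) = -79*(-6) = 474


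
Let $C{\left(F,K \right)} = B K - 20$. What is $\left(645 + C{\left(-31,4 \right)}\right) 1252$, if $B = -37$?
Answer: $597204$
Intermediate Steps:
$C{\left(F,K \right)} = -20 - 37 K$ ($C{\left(F,K \right)} = - 37 K - 20 = -20 - 37 K$)
$\left(645 + C{\left(-31,4 \right)}\right) 1252 = \left(645 - 168\right) 1252 = 477 \cdot 1252 = 597204$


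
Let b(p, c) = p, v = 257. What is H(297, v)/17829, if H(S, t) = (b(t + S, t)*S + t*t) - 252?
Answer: 32905/2547 ≈ 12.919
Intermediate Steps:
H(S, t) = -252 + t² + S*(S + t) (H(S, t) = ((t + S)*S + t*t) - 252 = ((S + t)*S + t²) - 252 = (S*(S + t) + t²) - 252 = (t² + S*(S + t)) - 252 = -252 + t² + S*(S + t))
H(297, v)/17829 = (-252 + 257² + 297*(297 + 257))/17829 = (-252 + 66049 + 297*554)*(1/17829) = (-252 + 66049 + 164538)*(1/17829) = 230335*(1/17829) = 32905/2547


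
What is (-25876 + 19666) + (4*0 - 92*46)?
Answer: -10442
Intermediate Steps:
(-25876 + 19666) + (4*0 - 92*46) = -6210 + (0 - 4232) = -6210 - 4232 = -10442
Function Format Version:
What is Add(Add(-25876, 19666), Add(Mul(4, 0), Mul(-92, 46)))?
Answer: -10442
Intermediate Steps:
Add(Add(-25876, 19666), Add(Mul(4, 0), Mul(-92, 46))) = Add(-6210, Add(0, -4232)) = Add(-6210, -4232) = -10442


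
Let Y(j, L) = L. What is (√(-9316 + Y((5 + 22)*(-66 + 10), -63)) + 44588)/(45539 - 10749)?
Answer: 314/245 + I*√9379/34790 ≈ 1.2816 + 0.0027837*I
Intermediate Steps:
(√(-9316 + Y((5 + 22)*(-66 + 10), -63)) + 44588)/(45539 - 10749) = (√(-9316 - 63) + 44588)/(45539 - 10749) = (√(-9379) + 44588)/34790 = (I*√9379 + 44588)*(1/34790) = (44588 + I*√9379)*(1/34790) = 314/245 + I*√9379/34790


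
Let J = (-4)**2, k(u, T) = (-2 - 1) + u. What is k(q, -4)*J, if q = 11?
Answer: 128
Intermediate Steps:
k(u, T) = -3 + u
J = 16
k(q, -4)*J = (-3 + 11)*16 = 8*16 = 128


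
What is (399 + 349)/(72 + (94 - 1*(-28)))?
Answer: 374/97 ≈ 3.8557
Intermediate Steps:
(399 + 349)/(72 + (94 - 1*(-28))) = 748/(72 + (94 + 28)) = 748/(72 + 122) = 748/194 = 748*(1/194) = 374/97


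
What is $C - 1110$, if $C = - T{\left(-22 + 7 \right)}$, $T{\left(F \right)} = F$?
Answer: $-1095$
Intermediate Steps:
$C = 15$ ($C = - (-22 + 7) = \left(-1\right) \left(-15\right) = 15$)
$C - 1110 = 15 - 1110 = -1095$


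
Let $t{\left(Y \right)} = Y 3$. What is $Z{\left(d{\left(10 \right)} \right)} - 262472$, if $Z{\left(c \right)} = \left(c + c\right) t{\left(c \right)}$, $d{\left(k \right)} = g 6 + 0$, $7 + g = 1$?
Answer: $-254696$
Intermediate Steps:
$g = -6$ ($g = -7 + 1 = -6$)
$t{\left(Y \right)} = 3 Y$
$d{\left(k \right)} = -36$ ($d{\left(k \right)} = \left(-6\right) 6 + 0 = -36 + 0 = -36$)
$Z{\left(c \right)} = 6 c^{2}$ ($Z{\left(c \right)} = \left(c + c\right) 3 c = 2 c 3 c = 6 c^{2}$)
$Z{\left(d{\left(10 \right)} \right)} - 262472 = 6 \left(-36\right)^{2} - 262472 = 6 \cdot 1296 - 262472 = 7776 - 262472 = -254696$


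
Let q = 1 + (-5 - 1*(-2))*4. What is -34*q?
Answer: 374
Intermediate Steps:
q = -11 (q = 1 + (-5 + 2)*4 = 1 - 3*4 = 1 - 12 = -11)
-34*q = -34*(-11) = 374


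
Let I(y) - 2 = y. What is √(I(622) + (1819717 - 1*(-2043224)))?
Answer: 3*√429285 ≈ 1965.6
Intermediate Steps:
I(y) = 2 + y
√(I(622) + (1819717 - 1*(-2043224))) = √((2 + 622) + (1819717 - 1*(-2043224))) = √(624 + (1819717 + 2043224)) = √(624 + 3862941) = √3863565 = 3*√429285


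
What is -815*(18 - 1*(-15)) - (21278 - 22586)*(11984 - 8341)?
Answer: 4738149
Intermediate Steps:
-815*(18 - 1*(-15)) - (21278 - 22586)*(11984 - 8341) = -815*(18 + 15) - (-1308)*3643 = -815*33 - 1*(-4765044) = -26895 + 4765044 = 4738149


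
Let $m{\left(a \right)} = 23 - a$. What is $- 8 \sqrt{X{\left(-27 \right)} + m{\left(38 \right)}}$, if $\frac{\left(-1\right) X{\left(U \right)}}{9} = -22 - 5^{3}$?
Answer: $- 16 \sqrt{327} \approx -289.33$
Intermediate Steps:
$X{\left(U \right)} = 1323$ ($X{\left(U \right)} = - 9 \left(-22 - 5^{3}\right) = - 9 \left(-22 - 125\right) = \left(-9\right) \left(-147\right) = 1323$)
$- 8 \sqrt{X{\left(-27 \right)} + m{\left(38 \right)}} = - 8 \sqrt{1323 + \left(23 - 38\right)} = - 8 \sqrt{1323 - 15} = - 8 \sqrt{1308} = - 8 \cdot 2 \sqrt{327} = - 16 \sqrt{327}$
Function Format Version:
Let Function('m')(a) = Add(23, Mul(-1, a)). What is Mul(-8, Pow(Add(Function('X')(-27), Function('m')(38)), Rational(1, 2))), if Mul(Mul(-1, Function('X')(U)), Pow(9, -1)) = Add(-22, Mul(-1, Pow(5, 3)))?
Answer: Mul(-16, Pow(327, Rational(1, 2))) ≈ -289.33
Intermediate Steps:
Function('X')(U) = 1323 (Function('X')(U) = Mul(-9, Add(-22, Mul(-1, Pow(5, 3)))) = Mul(-9, Add(-22, Mul(-1, 125))) = Mul(-9, Add(-22, -125)) = Mul(-9, -147) = 1323)
Mul(-8, Pow(Add(Function('X')(-27), Function('m')(38)), Rational(1, 2))) = Mul(-8, Pow(Add(1323, Add(23, Mul(-1, 38))), Rational(1, 2))) = Mul(-8, Pow(Add(1323, Add(23, -38)), Rational(1, 2))) = Mul(-8, Pow(Add(1323, -15), Rational(1, 2))) = Mul(-8, Pow(1308, Rational(1, 2))) = Mul(-8, Mul(2, Pow(327, Rational(1, 2)))) = Mul(-16, Pow(327, Rational(1, 2)))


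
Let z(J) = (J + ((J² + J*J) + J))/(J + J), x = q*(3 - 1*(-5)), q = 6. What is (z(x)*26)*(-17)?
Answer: -21658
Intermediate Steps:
x = 48 (x = 6*(3 - 1*(-5)) = 6*(3 + 5) = 6*8 = 48)
z(J) = (2*J + 2*J²)/(2*J) (z(J) = (J + ((J² + J²) + J))/((2*J)) = (J + (2*J² + J))*(1/(2*J)) = (J + (J + 2*J²))*(1/(2*J)) = (2*J + 2*J²)*(1/(2*J)) = (2*J + 2*J²)/(2*J))
(z(x)*26)*(-17) = ((1 + 48)*26)*(-17) = (49*26)*(-17) = 1274*(-17) = -21658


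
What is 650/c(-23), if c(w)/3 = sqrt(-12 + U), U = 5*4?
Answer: 325*sqrt(2)/6 ≈ 76.603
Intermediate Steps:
U = 20
c(w) = 6*sqrt(2) (c(w) = 3*sqrt(-12 + 20) = 3*sqrt(8) = 3*(2*sqrt(2)) = 6*sqrt(2))
650/c(-23) = 650/((6*sqrt(2))) = 650*(sqrt(2)/12) = 325*sqrt(2)/6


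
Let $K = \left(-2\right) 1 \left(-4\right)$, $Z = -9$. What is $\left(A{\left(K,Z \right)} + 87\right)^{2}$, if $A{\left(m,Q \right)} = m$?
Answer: $9025$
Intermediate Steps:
$K = 8$ ($K = \left(-2\right) \left(-4\right) = 8$)
$\left(A{\left(K,Z \right)} + 87\right)^{2} = \left(8 + 87\right)^{2} = 95^{2} = 9025$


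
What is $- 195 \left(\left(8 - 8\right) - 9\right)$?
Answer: $1755$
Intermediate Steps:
$- 195 \left(\left(8 - 8\right) - 9\right) = - 195 \left(0 - 9\right) = \left(-195\right) \left(-9\right) = 1755$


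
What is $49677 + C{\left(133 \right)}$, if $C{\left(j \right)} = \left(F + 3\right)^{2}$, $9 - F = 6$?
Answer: $49713$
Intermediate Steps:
$F = 3$ ($F = 9 - 6 = 3$)
$C{\left(j \right)} = 36$ ($C{\left(j \right)} = \left(3 + 3\right)^{2} = 6^{2} = 36$)
$49677 + C{\left(133 \right)} = 49677 + 36 = 49713$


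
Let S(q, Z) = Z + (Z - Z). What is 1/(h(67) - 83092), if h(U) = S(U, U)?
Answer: -1/83025 ≈ -1.2045e-5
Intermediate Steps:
S(q, Z) = Z (S(q, Z) = Z + 0 = Z)
h(U) = U
1/(h(67) - 83092) = 1/(67 - 83092) = 1/(-83025) = -1/83025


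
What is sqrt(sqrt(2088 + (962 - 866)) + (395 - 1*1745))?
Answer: sqrt(-1350 + 2*sqrt(546)) ≈ 36.101*I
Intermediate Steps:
sqrt(sqrt(2088 + (962 - 866)) + (395 - 1*1745)) = sqrt(sqrt(2088 + 96) + (395 - 1745)) = sqrt(sqrt(2184) - 1350) = sqrt(2*sqrt(546) - 1350) = sqrt(-1350 + 2*sqrt(546))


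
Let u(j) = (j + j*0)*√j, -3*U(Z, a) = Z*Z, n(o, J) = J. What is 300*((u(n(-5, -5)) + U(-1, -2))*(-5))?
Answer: 500 + 7500*I*√5 ≈ 500.0 + 16771.0*I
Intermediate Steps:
U(Z, a) = -Z²/3 (U(Z, a) = -Z*Z/3 = -Z²/3)
u(j) = j^(3/2) (u(j) = (j + 0)*√j = j*√j = j^(3/2))
300*((u(n(-5, -5)) + U(-1, -2))*(-5)) = 300*(((-5)^(3/2) - ⅓*(-1)²)*(-5)) = 300*((-5*I*√5 - ⅓*1)*(-5)) = 300*((-5*I*√5 - ⅓)*(-5)) = 300*((-⅓ - 5*I*√5)*(-5)) = 300*(5/3 + 25*I*√5) = 500 + 7500*I*√5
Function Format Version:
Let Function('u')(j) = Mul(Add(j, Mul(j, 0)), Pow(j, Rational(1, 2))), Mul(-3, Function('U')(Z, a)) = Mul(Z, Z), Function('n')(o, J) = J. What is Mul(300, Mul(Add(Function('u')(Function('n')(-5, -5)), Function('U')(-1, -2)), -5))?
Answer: Add(500, Mul(7500, I, Pow(5, Rational(1, 2)))) ≈ Add(500.00, Mul(16771., I))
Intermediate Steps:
Function('U')(Z, a) = Mul(Rational(-1, 3), Pow(Z, 2)) (Function('U')(Z, a) = Mul(Rational(-1, 3), Mul(Z, Z)) = Mul(Rational(-1, 3), Pow(Z, 2)))
Function('u')(j) = Pow(j, Rational(3, 2)) (Function('u')(j) = Mul(Add(j, 0), Pow(j, Rational(1, 2))) = Mul(j, Pow(j, Rational(1, 2))) = Pow(j, Rational(3, 2)))
Mul(300, Mul(Add(Function('u')(Function('n')(-5, -5)), Function('U')(-1, -2)), -5)) = Mul(300, Mul(Add(Pow(-5, Rational(3, 2)), Mul(Rational(-1, 3), Pow(-1, 2))), -5)) = Mul(300, Mul(Add(Mul(-5, I, Pow(5, Rational(1, 2))), Mul(Rational(-1, 3), 1)), -5)) = Mul(300, Mul(Add(Mul(-5, I, Pow(5, Rational(1, 2))), Rational(-1, 3)), -5)) = Mul(300, Mul(Add(Rational(-1, 3), Mul(-5, I, Pow(5, Rational(1, 2)))), -5)) = Mul(300, Add(Rational(5, 3), Mul(25, I, Pow(5, Rational(1, 2))))) = Add(500, Mul(7500, I, Pow(5, Rational(1, 2))))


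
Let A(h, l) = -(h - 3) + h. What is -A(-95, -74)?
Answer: -3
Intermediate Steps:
A(h, l) = 3 (A(h, l) = -(-3 + h) + h = (3 - h) + h = 3)
-A(-95, -74) = -1*3 = -3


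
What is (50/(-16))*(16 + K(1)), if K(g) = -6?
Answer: -125/4 ≈ -31.250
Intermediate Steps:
(50/(-16))*(16 + K(1)) = (50/(-16))*(16 - 6) = (50*(-1/16))*10 = -25/8*10 = -125/4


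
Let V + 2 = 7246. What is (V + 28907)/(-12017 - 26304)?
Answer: -36151/38321 ≈ -0.94337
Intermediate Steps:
V = 7244 (V = -2 + 7246 = 7244)
(V + 28907)/(-12017 - 26304) = (7244 + 28907)/(-12017 - 26304) = 36151/(-38321) = 36151*(-1/38321) = -36151/38321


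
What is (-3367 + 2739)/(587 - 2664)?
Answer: 628/2077 ≈ 0.30236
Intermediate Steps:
(-3367 + 2739)/(587 - 2664) = -628/(-2077) = -628*(-1/2077) = 628/2077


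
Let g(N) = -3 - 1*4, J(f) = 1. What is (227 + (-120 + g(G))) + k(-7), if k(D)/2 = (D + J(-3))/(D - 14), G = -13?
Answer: 704/7 ≈ 100.57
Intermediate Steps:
g(N) = -7 (g(N) = -3 - 4 = -7)
k(D) = 2*(1 + D)/(-14 + D) (k(D) = 2*((D + 1)/(D - 14)) = 2*((1 + D)/(-14 + D)) = 2*(1 + D)/(-14 + D))
(227 + (-120 + g(G))) + k(-7) = (227 + (-120 - 7)) + 2*(1 - 7)/(-14 - 7) = (227 - 127) + 2*(-6)/(-21) = 100 + 2*(-1/21)*(-6) = 100 + 4/7 = 704/7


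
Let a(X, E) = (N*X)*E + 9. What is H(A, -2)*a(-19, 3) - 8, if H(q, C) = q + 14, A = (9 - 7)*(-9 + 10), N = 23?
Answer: -20840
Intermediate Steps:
A = 2 (A = 2*1 = 2)
H(q, C) = 14 + q
a(X, E) = 9 + 23*E*X (a(X, E) = (23*X)*E + 9 = 23*E*X + 9 = 9 + 23*E*X)
H(A, -2)*a(-19, 3) - 8 = (14 + 2)*(9 + 23*3*(-19)) - 8 = 16*(9 - 1311) - 8 = 16*(-1302) - 8 = -20832 - 8 = -20840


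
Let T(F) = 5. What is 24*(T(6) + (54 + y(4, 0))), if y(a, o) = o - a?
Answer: 1320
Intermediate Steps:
24*(T(6) + (54 + y(4, 0))) = 24*(5 + (54 + (0 - 1*4))) = 24*(5 + (54 + (0 - 4))) = 24*(5 + (54 - 4)) = 24*(5 + 50) = 24*55 = 1320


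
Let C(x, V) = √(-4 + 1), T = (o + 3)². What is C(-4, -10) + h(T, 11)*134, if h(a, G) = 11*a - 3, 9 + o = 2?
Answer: 23182 + I*√3 ≈ 23182.0 + 1.732*I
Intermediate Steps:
o = -7 (o = -9 + 2 = -7)
T = 16 (T = (-7 + 3)² = (-4)² = 16)
C(x, V) = I*√3 (C(x, V) = √(-3) = I*√3)
h(a, G) = -3 + 11*a
C(-4, -10) + h(T, 11)*134 = I*√3 + (-3 + 11*16)*134 = I*√3 + (-3 + 176)*134 = I*√3 + 173*134 = I*√3 + 23182 = 23182 + I*√3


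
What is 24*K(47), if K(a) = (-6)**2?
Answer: 864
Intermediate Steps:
K(a) = 36
24*K(47) = 24*36 = 864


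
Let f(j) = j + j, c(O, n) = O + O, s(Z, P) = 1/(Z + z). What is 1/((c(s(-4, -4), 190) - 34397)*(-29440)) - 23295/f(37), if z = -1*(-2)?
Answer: -11795156755163/37469053440 ≈ -314.80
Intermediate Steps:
z = 2
s(Z, P) = 1/(2 + Z) (s(Z, P) = 1/(Z + 2) = 1/(2 + Z))
c(O, n) = 2*O
f(j) = 2*j
1/((c(s(-4, -4), 190) - 34397)*(-29440)) - 23295/f(37) = 1/(2/(2 - 4) - 34397*(-29440)) - 23295/(2*37) = -1/29440/(2/(-2) - 34397) - 23295/74 = -1/29440/(2*(-½) - 34397) - 23295*1/74 = -1/29440/(-1 - 34397) - 23295/74 = -1/29440/(-34398) - 23295/74 = -1/34398*(-1/29440) - 23295/74 = 1/1012677120 - 23295/74 = -11795156755163/37469053440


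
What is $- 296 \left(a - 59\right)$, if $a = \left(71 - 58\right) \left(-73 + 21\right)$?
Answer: $217560$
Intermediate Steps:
$a = -676$ ($a = 13 \left(-52\right) = -676$)
$- 296 \left(a - 59\right) = - 296 \left(-676 - 59\right) = \left(-296\right) \left(-735\right) = 217560$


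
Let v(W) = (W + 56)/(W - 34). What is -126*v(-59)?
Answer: -126/31 ≈ -4.0645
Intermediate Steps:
v(W) = (56 + W)/(-34 + W)
-126*v(-59) = -126*(56 - 59)/(-34 - 59) = -126*(-3)/(-93) = -(-42)*(-3)/31 = -126*1/31 = -126/31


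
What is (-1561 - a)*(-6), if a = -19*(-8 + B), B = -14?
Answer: 11874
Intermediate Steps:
a = 418 (a = -19*(-8 - 14) = -19*(-22) = 418)
(-1561 - a)*(-6) = (-1561 - 1*418)*(-6) = (-1561 - 418)*(-6) = -1979*(-6) = 11874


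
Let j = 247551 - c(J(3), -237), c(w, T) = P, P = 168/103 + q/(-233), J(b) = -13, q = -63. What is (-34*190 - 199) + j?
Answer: 5781121475/23999 ≈ 2.4089e+5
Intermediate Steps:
P = 45633/23999 (P = 168/103 - 63/(-233) = 168*(1/103) - 63*(-1/233) = 168/103 + 63/233 = 45633/23999 ≈ 1.9015)
c(w, T) = 45633/23999
j = 5940930816/23999 (j = 247551 - 1*45633/23999 = 247551 - 45633/23999 = 5940930816/23999 ≈ 2.4755e+5)
(-34*190 - 199) + j = (-34*190 - 199) + 5940930816/23999 = (-6460 - 199) + 5940930816/23999 = -6659 + 5940930816/23999 = 5781121475/23999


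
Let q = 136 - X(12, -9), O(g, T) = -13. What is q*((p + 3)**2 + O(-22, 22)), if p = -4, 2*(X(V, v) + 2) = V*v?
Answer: -2304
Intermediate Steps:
X(V, v) = -2 + V*v/2 (X(V, v) = -2 + (V*v)/2 = -2 + V*v/2)
q = 192 (q = 136 - (-2 + (1/2)*12*(-9)) = 136 - (-2 - 54) = 136 - 1*(-56) = 136 + 56 = 192)
q*((p + 3)**2 + O(-22, 22)) = 192*((-4 + 3)**2 - 13) = 192*((-1)**2 - 13) = 192*(1 - 13) = 192*(-12) = -2304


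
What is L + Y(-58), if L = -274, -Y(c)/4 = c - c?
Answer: -274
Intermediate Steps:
Y(c) = 0 (Y(c) = -4*(c - c) = -4*0 = 0)
L + Y(-58) = -274 + 0 = -274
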